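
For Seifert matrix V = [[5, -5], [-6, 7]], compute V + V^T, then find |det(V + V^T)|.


Step 1: Form V + V^T where V = [[5, -5], [-6, 7]]
  V^T = [[5, -6], [-5, 7]]
  V + V^T = [[10, -11], [-11, 14]]
Step 2: det(V + V^T) = 10*14 - (-11)*(-11)
  = 140 - 121 = 19
Step 3: Knot determinant = |det(V + V^T)| = |19| = 19

19


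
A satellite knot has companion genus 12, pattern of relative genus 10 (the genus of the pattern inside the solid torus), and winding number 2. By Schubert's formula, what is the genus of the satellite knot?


Schubert: g(satellite) = g_rel(pattern) + |winding| * g(companion),
where g_rel(pattern) is the genus of the pattern relative to the solid torus.
= 10 + 2 * 12
= 10 + 24 = 34

34


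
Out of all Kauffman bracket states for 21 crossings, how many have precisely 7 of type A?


We choose which 7 of 21 crossings get A-smoothings.
C(21, 7) = 21! / (7! * 14!)
= 116280

116280


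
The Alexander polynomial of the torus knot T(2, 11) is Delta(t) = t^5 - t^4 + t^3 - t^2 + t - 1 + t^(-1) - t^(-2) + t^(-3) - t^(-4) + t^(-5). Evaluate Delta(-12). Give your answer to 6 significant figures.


Substituting t = -12 into Delta(t) = t^5 - t^4 + t^3 - t^2 + t - 1 + t^(-1) - t^(-2) + t^(-3) - t^(-4) + t^(-5):
Term values: (-248832) + (-20736) + (-1728) + (-144) + (-12) + (-1) + (-0.0833333) + (-0.00694444) + (-0.000578704) + (-4.82253e-05) + (-4.01878e-06)
Sum = -271453.0909
Rounded to 6 significant figures: -271453

-271453


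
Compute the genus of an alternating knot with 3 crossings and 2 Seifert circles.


For alternating knots, g = (c - s + 1)/2.
= (3 - 2 + 1)/2
= 2/2 = 1

1


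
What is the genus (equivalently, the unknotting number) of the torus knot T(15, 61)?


For a torus knot T(p,q), both the unknotting number and genus equal (p-1)(q-1)/2.
= (15-1)(61-1)/2
= 14*60/2
= 840/2 = 420

420


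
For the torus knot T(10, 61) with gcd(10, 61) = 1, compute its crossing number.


For a torus knot T(p, q) with gcd(p,q)=1,
the crossing number is min(p*(q-1), q*(p-1)).
p*(q-1) = 10*60 = 600
q*(p-1) = 61*9 = 549
min(600, 549) = 549

549


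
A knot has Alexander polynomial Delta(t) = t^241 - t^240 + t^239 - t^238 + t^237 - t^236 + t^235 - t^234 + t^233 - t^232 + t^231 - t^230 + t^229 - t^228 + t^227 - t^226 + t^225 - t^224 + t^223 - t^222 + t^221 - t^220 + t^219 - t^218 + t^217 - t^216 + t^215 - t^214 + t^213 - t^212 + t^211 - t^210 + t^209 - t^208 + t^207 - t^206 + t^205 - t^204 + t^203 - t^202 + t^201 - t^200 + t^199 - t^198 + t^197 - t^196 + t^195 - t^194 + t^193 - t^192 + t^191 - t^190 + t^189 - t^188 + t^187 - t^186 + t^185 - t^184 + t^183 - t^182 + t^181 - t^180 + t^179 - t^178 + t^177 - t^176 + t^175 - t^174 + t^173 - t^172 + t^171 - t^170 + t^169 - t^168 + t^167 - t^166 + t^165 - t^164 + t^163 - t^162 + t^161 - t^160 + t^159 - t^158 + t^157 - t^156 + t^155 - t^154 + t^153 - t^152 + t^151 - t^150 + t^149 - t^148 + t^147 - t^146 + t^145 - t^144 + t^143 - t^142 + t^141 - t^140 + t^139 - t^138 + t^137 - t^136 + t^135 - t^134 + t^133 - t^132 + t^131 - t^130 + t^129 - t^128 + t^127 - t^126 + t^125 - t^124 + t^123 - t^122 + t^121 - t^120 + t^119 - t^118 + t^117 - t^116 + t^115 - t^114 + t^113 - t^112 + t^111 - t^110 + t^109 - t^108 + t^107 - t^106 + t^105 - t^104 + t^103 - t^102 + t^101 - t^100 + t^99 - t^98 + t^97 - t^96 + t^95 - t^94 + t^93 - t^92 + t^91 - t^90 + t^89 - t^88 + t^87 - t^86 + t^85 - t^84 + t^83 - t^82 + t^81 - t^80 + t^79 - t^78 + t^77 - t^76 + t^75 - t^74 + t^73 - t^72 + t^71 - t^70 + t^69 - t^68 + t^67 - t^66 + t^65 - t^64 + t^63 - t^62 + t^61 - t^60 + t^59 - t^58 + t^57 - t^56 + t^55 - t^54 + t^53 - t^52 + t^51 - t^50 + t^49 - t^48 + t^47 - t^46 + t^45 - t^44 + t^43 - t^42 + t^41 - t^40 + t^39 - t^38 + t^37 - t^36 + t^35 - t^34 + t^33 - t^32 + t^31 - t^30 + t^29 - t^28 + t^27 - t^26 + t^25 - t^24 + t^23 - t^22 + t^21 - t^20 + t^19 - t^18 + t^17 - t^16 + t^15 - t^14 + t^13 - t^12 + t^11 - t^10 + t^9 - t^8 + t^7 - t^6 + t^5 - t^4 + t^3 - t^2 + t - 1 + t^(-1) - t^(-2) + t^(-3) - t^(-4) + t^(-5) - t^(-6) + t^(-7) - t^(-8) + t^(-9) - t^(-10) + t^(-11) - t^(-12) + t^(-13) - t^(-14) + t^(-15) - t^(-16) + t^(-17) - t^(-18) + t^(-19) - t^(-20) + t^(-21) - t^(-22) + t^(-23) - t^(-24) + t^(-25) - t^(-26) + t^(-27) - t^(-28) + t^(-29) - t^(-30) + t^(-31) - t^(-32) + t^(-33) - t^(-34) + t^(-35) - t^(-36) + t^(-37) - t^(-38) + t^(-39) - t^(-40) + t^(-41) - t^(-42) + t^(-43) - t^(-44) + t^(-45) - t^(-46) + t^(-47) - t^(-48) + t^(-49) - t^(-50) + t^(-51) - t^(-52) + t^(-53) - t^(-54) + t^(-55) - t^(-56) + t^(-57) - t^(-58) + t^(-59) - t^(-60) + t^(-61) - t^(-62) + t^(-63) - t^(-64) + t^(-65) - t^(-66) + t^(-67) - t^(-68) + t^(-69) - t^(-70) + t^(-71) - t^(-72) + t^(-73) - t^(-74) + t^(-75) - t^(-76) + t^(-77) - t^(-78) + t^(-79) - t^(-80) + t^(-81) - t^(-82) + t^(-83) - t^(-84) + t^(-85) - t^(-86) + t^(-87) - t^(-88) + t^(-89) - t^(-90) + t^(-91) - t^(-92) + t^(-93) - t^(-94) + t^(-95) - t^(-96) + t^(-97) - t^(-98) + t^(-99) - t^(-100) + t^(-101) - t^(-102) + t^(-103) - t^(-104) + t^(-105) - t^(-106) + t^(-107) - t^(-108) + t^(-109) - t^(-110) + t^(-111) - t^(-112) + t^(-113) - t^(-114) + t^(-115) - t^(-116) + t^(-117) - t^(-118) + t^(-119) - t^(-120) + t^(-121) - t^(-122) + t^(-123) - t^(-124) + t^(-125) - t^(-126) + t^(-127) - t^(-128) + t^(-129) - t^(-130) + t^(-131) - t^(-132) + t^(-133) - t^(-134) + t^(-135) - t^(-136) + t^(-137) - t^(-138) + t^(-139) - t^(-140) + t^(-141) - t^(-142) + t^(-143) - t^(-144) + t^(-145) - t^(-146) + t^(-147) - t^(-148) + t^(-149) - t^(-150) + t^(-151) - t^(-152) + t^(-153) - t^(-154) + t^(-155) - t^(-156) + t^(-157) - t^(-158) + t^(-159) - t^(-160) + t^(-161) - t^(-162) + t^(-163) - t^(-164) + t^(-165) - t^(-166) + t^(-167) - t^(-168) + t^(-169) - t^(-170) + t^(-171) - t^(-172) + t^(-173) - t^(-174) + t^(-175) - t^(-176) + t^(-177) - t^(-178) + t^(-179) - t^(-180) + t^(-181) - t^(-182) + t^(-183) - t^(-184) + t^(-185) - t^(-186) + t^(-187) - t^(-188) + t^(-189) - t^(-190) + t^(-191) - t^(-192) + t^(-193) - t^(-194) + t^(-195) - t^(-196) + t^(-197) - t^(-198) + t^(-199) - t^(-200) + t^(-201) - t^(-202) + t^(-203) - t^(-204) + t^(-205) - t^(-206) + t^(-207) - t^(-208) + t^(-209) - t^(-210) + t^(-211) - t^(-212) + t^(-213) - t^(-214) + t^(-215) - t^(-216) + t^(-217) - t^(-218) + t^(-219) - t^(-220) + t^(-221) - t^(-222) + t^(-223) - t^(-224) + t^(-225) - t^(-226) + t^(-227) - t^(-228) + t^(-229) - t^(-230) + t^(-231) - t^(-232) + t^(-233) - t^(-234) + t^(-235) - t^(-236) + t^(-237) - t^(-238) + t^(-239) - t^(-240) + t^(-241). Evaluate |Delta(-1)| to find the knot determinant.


Step 1: The polynomial has 483 terms with alternating signs, exponents from 241 down to -241.
Step 2: Substitute t = -1. The i-th term has coefficient (-1)^i and exponent (m-i),
  so its value is (-1)^i * (-1)^(m-i) = (-1)^m = -1 for every i.
Step 3: All 483 terms equal -1, so Delta(-1) = 483 * (-1) = -483
Step 4: |Delta(-1)| = 483

483


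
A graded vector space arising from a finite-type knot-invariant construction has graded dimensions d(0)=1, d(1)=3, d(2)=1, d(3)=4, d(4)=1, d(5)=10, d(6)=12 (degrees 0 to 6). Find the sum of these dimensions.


Total dimension = d(0) + d(1) + ... + d(6)
= 1 + 3 + 1 + 4 + 1 + 10 + 12
= 32

32


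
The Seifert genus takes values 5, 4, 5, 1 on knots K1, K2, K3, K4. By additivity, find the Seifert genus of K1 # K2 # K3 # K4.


The Seifert genus is additive under connected sum.
Seifert genus(K1 # K2 # K3 # K4) = (5) + (4) + (5) + (1)
= 15

15


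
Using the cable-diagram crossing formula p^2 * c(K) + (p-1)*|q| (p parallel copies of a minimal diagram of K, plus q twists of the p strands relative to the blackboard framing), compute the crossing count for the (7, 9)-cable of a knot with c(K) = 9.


Step 1: Each of the c(K) crossings of the companion diagram becomes p*p = p^2 crossings among the p parallel strands, and each of the |q| twists s_1 s_2 ... s_(p-1) adds (p-1) crossings.
  Crossings = p^2 * c(K) + (p-1)*|q|
Step 2: = 7^2 * 9 + (7-1)*9
Step 3: = 49*9 + 6*9
Step 4: = 441 + 54 = 495

495


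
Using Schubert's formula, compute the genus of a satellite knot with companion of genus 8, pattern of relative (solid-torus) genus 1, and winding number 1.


Schubert: g(satellite) = g_rel(pattern) + |winding| * g(companion),
where g_rel(pattern) is the genus of the pattern relative to the solid torus.
= 1 + 1 * 8
= 1 + 8 = 9

9


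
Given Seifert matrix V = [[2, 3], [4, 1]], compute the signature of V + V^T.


Step 1: V + V^T = [[4, 7], [7, 2]]
Step 2: trace = 6, det = -41
Step 3: Discriminant = 6^2 - 4*(-41) = 200
Step 4: Eigenvalues: 10.0711, -4.07107
Step 5: Signature = (# positive eigenvalues) - (# negative eigenvalues) = 0

0


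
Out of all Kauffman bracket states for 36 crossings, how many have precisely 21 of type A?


We choose which 21 of 36 crossings get A-smoothings.
C(36, 21) = 36! / (21! * 15!)
= 5567902560

5567902560


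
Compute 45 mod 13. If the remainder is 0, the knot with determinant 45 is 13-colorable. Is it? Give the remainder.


Step 1: A knot is p-colorable if and only if p divides its determinant.
Step 2: Compute 45 mod 13.
45 = 3 * 13 + 6
Step 3: 45 mod 13 = 6
Step 4: The knot is 13-colorable: no

6


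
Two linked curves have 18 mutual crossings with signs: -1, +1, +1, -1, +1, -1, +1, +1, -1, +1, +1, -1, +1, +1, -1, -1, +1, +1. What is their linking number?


Step 1: Count positive crossings: 11
Step 2: Count negative crossings: 7
Step 3: Sum of signs = 11 - 7 = 4
Step 4: Linking number = sum/2 = 4/2 = 2

2


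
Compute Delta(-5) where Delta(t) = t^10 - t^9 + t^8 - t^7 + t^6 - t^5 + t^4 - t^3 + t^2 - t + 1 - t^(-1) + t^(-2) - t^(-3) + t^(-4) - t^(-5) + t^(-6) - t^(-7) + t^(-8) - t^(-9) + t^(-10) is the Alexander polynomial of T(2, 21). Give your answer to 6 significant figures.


Substituting t = -5 into Delta(t) = t^10 - t^9 + t^8 - t^7 + t^6 - t^5 + t^4 - t^3 + t^2 - t + 1 - t^(-1) + t^(-2) - t^(-3) + t^(-4) - t^(-5) + t^(-6) - t^(-7) + t^(-8) - t^(-9) + t^(-10):
Term values: (9765625) + (1953125) + (390625) + (78125) + (15625) + (3125) + (625) + (125) + (25) + (5) + (1) + (0.2) + (0.04) + (0.008) + (0.0016) + (0.00032) + (6.4e-05) + (1.28e-05) + (2.56e-06) + (5.12e-07) + (1.024e-07)
Sum = 12207031.25
Rounded to 6 significant figures: 1.2207e+07

1.2207e+07


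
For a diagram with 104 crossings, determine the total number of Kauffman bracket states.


Each crossing contributes 2 choices (A-smoothing or B-smoothing).
Total states = 2^104 = 20282409603651670423947251286016

20282409603651670423947251286016


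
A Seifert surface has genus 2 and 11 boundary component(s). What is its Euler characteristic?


chi = 2 - 2g - b
= 2 - 2*2 - 11
= 2 - 4 - 11 = -13

-13


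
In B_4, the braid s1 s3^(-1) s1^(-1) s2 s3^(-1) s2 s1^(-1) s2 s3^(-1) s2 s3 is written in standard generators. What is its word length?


The word length counts the number of generators (including inverses).
Listing each generator: s1, s3^(-1), s1^(-1), s2, s3^(-1), s2, s1^(-1), s2, s3^(-1), s2, s3
There are 11 generators in this braid word.

11


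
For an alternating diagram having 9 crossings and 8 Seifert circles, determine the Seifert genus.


For alternating knots, g = (c - s + 1)/2.
= (9 - 8 + 1)/2
= 2/2 = 1

1


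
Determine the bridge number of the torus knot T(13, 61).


The bridge number of T(p,q) is min(p,q).
min(13, 61) = 13

13


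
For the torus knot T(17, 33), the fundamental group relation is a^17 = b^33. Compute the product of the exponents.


The relation is a^17 = b^33.
Product of exponents = 17 * 33
= 561

561


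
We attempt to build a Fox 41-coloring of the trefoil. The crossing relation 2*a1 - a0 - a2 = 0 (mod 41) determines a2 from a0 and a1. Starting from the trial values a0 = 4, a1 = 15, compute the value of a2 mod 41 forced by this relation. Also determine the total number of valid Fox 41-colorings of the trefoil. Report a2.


Step 1: Apply the given crossing relation 2*a1 - a0 - a2 = 0 (mod 41).
  a2 = 2*a1 - a0 mod 41
  a2 = 2*15 - 4 mod 41
  a2 = 30 - 4 mod 41
  a2 = 26 mod 41 = 26
Step 2: The trefoil has determinant 3.
  Number of Fox p-colorings (p prime) is p^2 if p = 3, else p.
  Since 41 does not divide 3, only trivial (constant) colorings exist.
  (So the trial a0 = 4, a1 = 15 with a0 != a1 does NOT extend to a valid coloring of the whole trefoil: the other two crossing relations require 3*(a1 - a0) = 0 (mod 41), which fails.)
  Total colorings = 41
Step 3: a2 = 26, total Fox 41-colorings = 41

26


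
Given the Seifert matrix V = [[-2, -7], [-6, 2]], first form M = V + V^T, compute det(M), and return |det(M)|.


Step 1: Form V + V^T where V = [[-2, -7], [-6, 2]]
  V^T = [[-2, -6], [-7, 2]]
  V + V^T = [[-4, -13], [-13, 4]]
Step 2: det(V + V^T) = (-4)*4 - (-13)*(-13)
  = -16 - 169 = -185
Step 3: Knot determinant = |det(V + V^T)| = |-185| = 185

185


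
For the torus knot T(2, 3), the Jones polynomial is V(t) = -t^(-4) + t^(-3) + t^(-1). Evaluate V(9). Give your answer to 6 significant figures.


Substituting t = 9 into V(t) = -t^(-4) + t^(-3) + t^(-1):
  (-)t^(-4) = -0.000152416
  (+)t^(-3) = 0.00137174
  (+)t^(-1) = 0.111111
Sum = (-0.000152416) + (0.00137174) + (0.111111)
= 0.1123304374
Rounded to 6 significant figures: 0.11233

0.11233


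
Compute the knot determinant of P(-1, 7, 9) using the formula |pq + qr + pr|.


Step 1: Compute pq + qr + pr.
pq = (-1)*7 = -7
qr = 7*9 = 63
pr = (-1)*9 = -9
pq + qr + pr = -7 + 63 + (-9) = 47
Step 2: Take absolute value.
det(P(-1,7,9)) = |47| = 47

47


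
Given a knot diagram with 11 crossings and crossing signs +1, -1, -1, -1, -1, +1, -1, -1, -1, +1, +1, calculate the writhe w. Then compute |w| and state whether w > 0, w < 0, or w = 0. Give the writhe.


Step 1: Count positive crossings (+1).
Positive crossings: 4
Step 2: Count negative crossings (-1).
Negative crossings: 7
Step 3: Writhe = (positive) - (negative)
w = 4 - 7 = -3
Step 4: |w| = 3, and w is negative

-3


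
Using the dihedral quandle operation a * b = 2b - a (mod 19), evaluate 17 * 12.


17 * 12 = 2*12 - 17 mod 19
= 24 - 17 mod 19
= 7 mod 19 = 7

7


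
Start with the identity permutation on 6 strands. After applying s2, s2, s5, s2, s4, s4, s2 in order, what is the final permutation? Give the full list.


Starting with identity [1, 2, 3, 4, 5, 6].
Apply generators in sequence:
  After s2: [1, 3, 2, 4, 5, 6]
  After s2: [1, 2, 3, 4, 5, 6]
  After s5: [1, 2, 3, 4, 6, 5]
  After s2: [1, 3, 2, 4, 6, 5]
  After s4: [1, 3, 2, 6, 4, 5]
  After s4: [1, 3, 2, 4, 6, 5]
  After s2: [1, 2, 3, 4, 6, 5]
Final permutation: [1, 2, 3, 4, 6, 5]

[1, 2, 3, 4, 6, 5]


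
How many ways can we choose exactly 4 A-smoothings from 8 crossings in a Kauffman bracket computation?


We choose which 4 of 8 crossings get A-smoothings.
C(8, 4) = 8! / (4! * 4!)
= 70

70


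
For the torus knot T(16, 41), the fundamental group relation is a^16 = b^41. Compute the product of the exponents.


The relation is a^16 = b^41.
Product of exponents = 16 * 41
= 656

656


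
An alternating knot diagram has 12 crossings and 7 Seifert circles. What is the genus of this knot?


For alternating knots, g = (c - s + 1)/2.
= (12 - 7 + 1)/2
= 6/2 = 3

3


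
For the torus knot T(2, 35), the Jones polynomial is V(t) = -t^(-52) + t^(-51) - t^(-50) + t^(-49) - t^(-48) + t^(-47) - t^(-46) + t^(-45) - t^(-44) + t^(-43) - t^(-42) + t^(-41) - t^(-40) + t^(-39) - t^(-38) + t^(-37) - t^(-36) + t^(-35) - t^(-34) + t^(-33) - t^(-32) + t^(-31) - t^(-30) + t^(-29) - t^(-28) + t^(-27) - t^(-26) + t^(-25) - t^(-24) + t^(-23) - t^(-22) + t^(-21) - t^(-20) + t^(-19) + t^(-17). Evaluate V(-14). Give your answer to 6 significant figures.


Substituting t = -14 into V(t) = -t^(-52) + t^(-51) - t^(-50) + t^(-49) - t^(-48) + t^(-47) - t^(-46) + t^(-45) - t^(-44) + t^(-43) - t^(-42) + t^(-41) - t^(-40) + t^(-39) - t^(-38) + t^(-37) - t^(-36) + t^(-35) - t^(-34) + t^(-33) - t^(-32) + t^(-31) - t^(-30) + t^(-29) - t^(-28) + t^(-27) - t^(-26) + t^(-25) - t^(-24) + t^(-23) - t^(-22) + t^(-21) - t^(-20) + t^(-19) + t^(-17):
  (-)t^(-52) = -2.51966e-60
  (+)t^(-51) = -3.52753e-59
  (-)t^(-50) = -4.93854e-58
  (+)t^(-49) = -6.91395e-57
  (-)t^(-48) = -9.67953e-56
  (+)t^(-47) = -1.35513e-54
  (-)t^(-46) = -1.89719e-53
  (+)t^(-45) = -2.65606e-52
  (-)t^(-44) = -3.71849e-51
  (+)t^(-43) = -5.20588e-50
  (-)t^(-42) = -7.28824e-49
  (+)t^(-41) = -1.02035e-47
  (-)t^(-40) = -1.42849e-46
  (+)t^(-39) = -1.99989e-45
  (-)t^(-38) = -2.79985e-44
  (+)t^(-37) = -3.91979e-43
  (-)t^(-36) = -5.4877e-42
  (+)t^(-35) = -7.68279e-41
  (-)t^(-34) = -1.07559e-39
  (+)t^(-33) = -1.50583e-38
  (-)t^(-32) = -2.10816e-37
  (+)t^(-31) = -2.95142e-36
  (-)t^(-30) = -4.13199e-35
  (+)t^(-29) = -5.78478e-34
  (-)t^(-28) = -8.09869e-33
  (+)t^(-27) = -1.13382e-31
  (-)t^(-26) = -1.58734e-30
  (+)t^(-25) = -2.22228e-29
  (-)t^(-24) = -3.11119e-28
  (+)t^(-23) = -4.35567e-27
  (-)t^(-22) = -6.09794e-26
  (+)t^(-21) = -8.53712e-25
  (-)t^(-20) = -1.1952e-23
  (+)t^(-19) = -1.67327e-22
  (+)t^(-17) = -3.27962e-20
Sum = (-2.51966e-60) + (-3.52753e-59) + (-4.93854e-58) + (-6.91395e-57) + (-9.67953e-56) + (-1.35513e-54) + (-1.89719e-53) + (-2.65606e-52) + (-3.71849e-51) + (-5.20588e-50) + (-7.28824e-49) + (-1.02035e-47) + (-1.42849e-46) + (-1.99989e-45) + (-2.79985e-44) + (-3.91979e-43) + (-5.4877e-42) + (-7.68279e-41) + (-1.07559e-39) + (-1.50583e-38) + (-2.10816e-37) + (-2.95142e-36) + (-4.13199e-35) + (-5.78478e-34) + (-8.09869e-33) + (-1.13382e-31) + (-1.58734e-30) + (-2.22228e-29) + (-3.11119e-28) + (-4.35567e-27) + (-6.09794e-26) + (-8.53712e-25) + (-1.1952e-23) + (-1.67327e-22) + (-3.27962e-20)
= -3.297638882e-20
Rounded to 6 significant figures: -3.29764e-20

-3.29764e-20


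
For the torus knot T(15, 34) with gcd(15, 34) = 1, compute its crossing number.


For a torus knot T(p, q) with gcd(p,q)=1,
the crossing number is min(p*(q-1), q*(p-1)).
p*(q-1) = 15*33 = 495
q*(p-1) = 34*14 = 476
min(495, 476) = 476

476


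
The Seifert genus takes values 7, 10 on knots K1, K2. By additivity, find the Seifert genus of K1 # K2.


The Seifert genus is additive under connected sum.
Seifert genus(K1 # K2) = (7) + (10)
= 17

17


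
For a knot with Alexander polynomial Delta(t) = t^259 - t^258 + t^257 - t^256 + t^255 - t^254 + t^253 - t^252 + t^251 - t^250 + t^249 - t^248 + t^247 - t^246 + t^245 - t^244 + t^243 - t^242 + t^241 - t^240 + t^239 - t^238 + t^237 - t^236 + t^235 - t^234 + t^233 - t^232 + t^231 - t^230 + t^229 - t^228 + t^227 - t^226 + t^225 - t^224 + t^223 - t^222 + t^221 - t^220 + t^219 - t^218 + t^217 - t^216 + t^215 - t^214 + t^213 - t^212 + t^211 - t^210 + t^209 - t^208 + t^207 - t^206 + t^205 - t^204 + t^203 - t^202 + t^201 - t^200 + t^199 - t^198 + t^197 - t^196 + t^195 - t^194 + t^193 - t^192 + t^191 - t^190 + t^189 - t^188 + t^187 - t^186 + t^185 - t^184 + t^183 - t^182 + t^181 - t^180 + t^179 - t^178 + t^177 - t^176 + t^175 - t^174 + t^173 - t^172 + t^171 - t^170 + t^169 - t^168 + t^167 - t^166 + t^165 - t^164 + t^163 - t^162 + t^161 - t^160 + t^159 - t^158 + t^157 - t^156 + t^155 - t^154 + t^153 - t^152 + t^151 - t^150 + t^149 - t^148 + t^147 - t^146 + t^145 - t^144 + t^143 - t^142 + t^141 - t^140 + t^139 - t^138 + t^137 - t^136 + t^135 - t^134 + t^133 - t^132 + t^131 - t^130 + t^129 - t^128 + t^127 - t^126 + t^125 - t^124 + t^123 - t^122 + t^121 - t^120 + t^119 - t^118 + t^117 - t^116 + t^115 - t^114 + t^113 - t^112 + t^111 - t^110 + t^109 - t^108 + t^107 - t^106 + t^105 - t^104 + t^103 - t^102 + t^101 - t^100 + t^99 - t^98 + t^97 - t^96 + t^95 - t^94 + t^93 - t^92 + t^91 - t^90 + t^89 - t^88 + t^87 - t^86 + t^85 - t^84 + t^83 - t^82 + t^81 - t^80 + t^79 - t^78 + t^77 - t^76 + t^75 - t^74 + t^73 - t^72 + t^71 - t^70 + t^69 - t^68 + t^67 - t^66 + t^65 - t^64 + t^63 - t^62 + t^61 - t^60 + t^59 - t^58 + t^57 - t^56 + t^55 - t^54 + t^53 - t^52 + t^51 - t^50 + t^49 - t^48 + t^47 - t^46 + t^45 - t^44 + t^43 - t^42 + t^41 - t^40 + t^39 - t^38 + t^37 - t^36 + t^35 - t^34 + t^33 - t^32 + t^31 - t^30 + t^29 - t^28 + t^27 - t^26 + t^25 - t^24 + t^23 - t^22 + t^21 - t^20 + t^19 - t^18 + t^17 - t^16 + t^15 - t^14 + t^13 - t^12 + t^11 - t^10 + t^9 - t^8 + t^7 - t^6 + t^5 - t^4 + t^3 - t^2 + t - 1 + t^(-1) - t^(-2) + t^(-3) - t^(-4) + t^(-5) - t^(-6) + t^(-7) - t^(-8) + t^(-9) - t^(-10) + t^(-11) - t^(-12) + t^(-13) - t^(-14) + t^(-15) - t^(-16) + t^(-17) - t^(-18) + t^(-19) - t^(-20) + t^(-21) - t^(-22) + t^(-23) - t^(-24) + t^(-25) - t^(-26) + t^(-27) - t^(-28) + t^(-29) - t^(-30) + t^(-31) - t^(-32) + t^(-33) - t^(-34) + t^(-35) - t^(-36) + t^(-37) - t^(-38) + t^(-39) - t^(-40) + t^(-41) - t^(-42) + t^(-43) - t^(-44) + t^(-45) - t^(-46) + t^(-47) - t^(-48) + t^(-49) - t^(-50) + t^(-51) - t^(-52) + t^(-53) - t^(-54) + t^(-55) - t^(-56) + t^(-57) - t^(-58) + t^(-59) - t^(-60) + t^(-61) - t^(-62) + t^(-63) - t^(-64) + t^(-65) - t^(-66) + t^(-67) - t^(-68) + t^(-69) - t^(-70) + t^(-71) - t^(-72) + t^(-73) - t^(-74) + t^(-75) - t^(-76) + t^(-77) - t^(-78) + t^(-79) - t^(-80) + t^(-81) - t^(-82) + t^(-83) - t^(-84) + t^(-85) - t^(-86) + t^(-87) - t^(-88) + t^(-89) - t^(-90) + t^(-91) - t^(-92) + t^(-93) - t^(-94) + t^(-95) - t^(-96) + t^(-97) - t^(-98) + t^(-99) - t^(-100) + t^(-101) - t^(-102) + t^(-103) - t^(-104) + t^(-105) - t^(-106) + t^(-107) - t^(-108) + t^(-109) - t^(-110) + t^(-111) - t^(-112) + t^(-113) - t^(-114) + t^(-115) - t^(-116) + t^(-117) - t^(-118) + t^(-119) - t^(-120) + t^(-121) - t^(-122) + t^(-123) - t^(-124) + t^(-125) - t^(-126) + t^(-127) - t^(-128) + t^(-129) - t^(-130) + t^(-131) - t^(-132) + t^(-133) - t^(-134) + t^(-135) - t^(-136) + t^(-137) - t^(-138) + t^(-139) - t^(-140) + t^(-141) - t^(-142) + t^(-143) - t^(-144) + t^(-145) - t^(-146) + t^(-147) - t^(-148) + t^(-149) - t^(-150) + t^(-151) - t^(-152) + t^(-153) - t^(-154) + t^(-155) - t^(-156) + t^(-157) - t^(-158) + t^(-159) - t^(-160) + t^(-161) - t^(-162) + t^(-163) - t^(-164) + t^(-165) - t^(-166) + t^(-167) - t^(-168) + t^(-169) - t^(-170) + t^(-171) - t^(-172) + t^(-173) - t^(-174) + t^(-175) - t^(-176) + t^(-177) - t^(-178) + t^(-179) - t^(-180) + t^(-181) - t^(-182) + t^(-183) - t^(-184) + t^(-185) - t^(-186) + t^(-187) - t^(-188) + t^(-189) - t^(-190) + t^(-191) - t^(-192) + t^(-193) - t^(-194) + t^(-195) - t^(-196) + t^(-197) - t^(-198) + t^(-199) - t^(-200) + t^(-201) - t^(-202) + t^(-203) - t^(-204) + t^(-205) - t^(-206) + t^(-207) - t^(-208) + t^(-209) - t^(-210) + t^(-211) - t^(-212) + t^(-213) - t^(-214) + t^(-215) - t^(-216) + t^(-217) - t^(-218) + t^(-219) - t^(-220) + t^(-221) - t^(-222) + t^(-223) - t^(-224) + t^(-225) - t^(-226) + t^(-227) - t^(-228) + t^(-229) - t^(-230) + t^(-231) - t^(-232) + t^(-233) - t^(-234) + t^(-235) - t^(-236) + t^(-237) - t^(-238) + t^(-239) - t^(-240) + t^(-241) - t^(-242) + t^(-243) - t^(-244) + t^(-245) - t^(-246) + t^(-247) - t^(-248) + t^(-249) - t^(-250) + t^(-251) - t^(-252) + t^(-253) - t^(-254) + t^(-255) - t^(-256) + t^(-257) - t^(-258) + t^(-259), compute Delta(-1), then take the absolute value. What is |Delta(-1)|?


Step 1: The polynomial has 519 terms with alternating signs, exponents from 259 down to -259.
Step 2: Substitute t = -1. The i-th term has coefficient (-1)^i and exponent (m-i),
  so its value is (-1)^i * (-1)^(m-i) = (-1)^m = -1 for every i.
Step 3: All 519 terms equal -1, so Delta(-1) = 519 * (-1) = -519
Step 4: |Delta(-1)| = 519

519


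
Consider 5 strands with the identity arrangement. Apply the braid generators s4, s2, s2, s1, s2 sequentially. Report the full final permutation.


Starting with identity [1, 2, 3, 4, 5].
Apply generators in sequence:
  After s4: [1, 2, 3, 5, 4]
  After s2: [1, 3, 2, 5, 4]
  After s2: [1, 2, 3, 5, 4]
  After s1: [2, 1, 3, 5, 4]
  After s2: [2, 3, 1, 5, 4]
Final permutation: [2, 3, 1, 5, 4]

[2, 3, 1, 5, 4]


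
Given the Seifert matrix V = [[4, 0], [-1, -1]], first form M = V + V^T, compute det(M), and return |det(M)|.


Step 1: Form V + V^T where V = [[4, 0], [-1, -1]]
  V^T = [[4, -1], [0, -1]]
  V + V^T = [[8, -1], [-1, -2]]
Step 2: det(V + V^T) = 8*(-2) - (-1)*(-1)
  = -16 - 1 = -17
Step 3: Knot determinant = |det(V + V^T)| = |-17| = 17

17


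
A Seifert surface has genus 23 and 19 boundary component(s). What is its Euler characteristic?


chi = 2 - 2g - b
= 2 - 2*23 - 19
= 2 - 46 - 19 = -63

-63


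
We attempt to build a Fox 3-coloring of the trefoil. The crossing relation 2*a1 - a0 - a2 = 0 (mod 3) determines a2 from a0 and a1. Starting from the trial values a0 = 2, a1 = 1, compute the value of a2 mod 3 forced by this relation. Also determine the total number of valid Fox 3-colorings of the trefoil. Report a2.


Step 1: Apply the given crossing relation 2*a1 - a0 - a2 = 0 (mod 3).
  a2 = 2*a1 - a0 mod 3
  a2 = 2*1 - 2 mod 3
  a2 = 2 - 2 mod 3
  a2 = 0 mod 3 = 0
Step 2: The trefoil has determinant 3.
  Number of Fox p-colorings (p prime) is p^2 if p = 3, else p.
  Since p = 3 divides det = 3, the trefoil is 3-colorable.
  (Indeed for p = 3 any choice of a0, a1 extends to a valid coloring; the trial (a0, a1, a2) = (2, 1, 0) satisfies all three crossing relations.)
  Total colorings = 3^2 = 9
Step 3: a2 = 0, total Fox 3-colorings = 9

0


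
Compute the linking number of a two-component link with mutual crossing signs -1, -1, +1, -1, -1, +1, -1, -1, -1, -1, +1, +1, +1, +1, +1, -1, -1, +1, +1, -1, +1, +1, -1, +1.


Step 1: Count positive crossings: 12
Step 2: Count negative crossings: 12
Step 3: Sum of signs = 12 - 12 = 0
Step 4: Linking number = sum/2 = 0/2 = 0

0


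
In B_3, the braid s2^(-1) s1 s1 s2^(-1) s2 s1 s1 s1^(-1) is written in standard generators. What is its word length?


The word length counts the number of generators (including inverses).
Listing each generator: s2^(-1), s1, s1, s2^(-1), s2, s1, s1, s1^(-1)
There are 8 generators in this braid word.

8


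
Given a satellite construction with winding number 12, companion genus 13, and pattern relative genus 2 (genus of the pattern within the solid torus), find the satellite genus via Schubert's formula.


Schubert: g(satellite) = g_rel(pattern) + |winding| * g(companion),
where g_rel(pattern) is the genus of the pattern relative to the solid torus.
= 2 + 12 * 13
= 2 + 156 = 158

158


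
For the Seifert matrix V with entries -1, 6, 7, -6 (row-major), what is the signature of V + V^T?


Step 1: V + V^T = [[-2, 13], [13, -12]]
Step 2: trace = -14, det = -145
Step 3: Discriminant = (-14)^2 - 4*(-145) = 776
Step 4: Eigenvalues: 6.92839, -20.9284
Step 5: Signature = (# positive eigenvalues) - (# negative eigenvalues) = 0

0


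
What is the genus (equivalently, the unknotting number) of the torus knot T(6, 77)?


For a torus knot T(p,q), both the unknotting number and genus equal (p-1)(q-1)/2.
= (6-1)(77-1)/2
= 5*76/2
= 380/2 = 190

190


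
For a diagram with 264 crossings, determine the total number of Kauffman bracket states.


Each crossing contributes 2 choices (A-smoothing or B-smoothing).
Total states = 2^264 = 29642774844752946028434172162224104410437116074403984394101141506025761187823616

29642774844752946028434172162224104410437116074403984394101141506025761187823616


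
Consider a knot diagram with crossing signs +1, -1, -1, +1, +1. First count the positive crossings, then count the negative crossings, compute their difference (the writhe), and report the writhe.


Step 1: Count positive crossings (+1).
Positive crossings: 3
Step 2: Count negative crossings (-1).
Negative crossings: 2
Step 3: Writhe = (positive) - (negative)
w = 3 - 2 = 1
Step 4: |w| = 1, and w is positive

1


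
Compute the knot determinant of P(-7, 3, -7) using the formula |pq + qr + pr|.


Step 1: Compute pq + qr + pr.
pq = (-7)*3 = -21
qr = 3*(-7) = -21
pr = (-7)*(-7) = 49
pq + qr + pr = -21 + (-21) + 49 = 7
Step 2: Take absolute value.
det(P(-7,3,-7)) = |7| = 7

7


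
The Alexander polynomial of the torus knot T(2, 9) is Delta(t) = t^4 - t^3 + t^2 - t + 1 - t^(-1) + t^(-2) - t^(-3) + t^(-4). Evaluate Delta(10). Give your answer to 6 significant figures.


Substituting t = 10 into Delta(t) = t^4 - t^3 + t^2 - t + 1 - t^(-1) + t^(-2) - t^(-3) + t^(-4):
Term values: (10000) + (-1000) + (100) + (-10) + (1) + (-0.1) + (0.01) + (-0.001) + (0.0001)
Sum = 9090.9091
Rounded to 6 significant figures: 9090.91

9090.91


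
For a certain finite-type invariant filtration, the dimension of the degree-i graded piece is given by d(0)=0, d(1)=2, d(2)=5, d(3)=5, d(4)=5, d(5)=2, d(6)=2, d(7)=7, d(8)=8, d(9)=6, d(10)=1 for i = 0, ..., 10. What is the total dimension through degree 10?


Total dimension = d(0) + d(1) + ... + d(10)
= 0 + 2 + 5 + 5 + 5 + 2 + 2 + 7 + 8 + 6 + 1
= 43

43


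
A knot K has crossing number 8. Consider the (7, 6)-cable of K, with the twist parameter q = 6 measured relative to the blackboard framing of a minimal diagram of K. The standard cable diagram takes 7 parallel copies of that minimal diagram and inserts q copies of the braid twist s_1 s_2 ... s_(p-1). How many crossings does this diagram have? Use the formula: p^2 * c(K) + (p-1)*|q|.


Step 1: Each of the c(K) crossings of the companion diagram becomes p*p = p^2 crossings among the p parallel strands, and each of the |q| twists s_1 s_2 ... s_(p-1) adds (p-1) crossings.
  Crossings = p^2 * c(K) + (p-1)*|q|
Step 2: = 7^2 * 8 + (7-1)*6
Step 3: = 49*8 + 6*6
Step 4: = 392 + 36 = 428

428


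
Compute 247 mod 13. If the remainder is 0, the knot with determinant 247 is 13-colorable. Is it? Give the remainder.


Step 1: A knot is p-colorable if and only if p divides its determinant.
Step 2: Compute 247 mod 13.
247 = 19 * 13 + 0
Step 3: 247 mod 13 = 0
Step 4: The knot is 13-colorable: yes

0


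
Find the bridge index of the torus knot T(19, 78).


The bridge number of T(p,q) is min(p,q).
min(19, 78) = 19

19


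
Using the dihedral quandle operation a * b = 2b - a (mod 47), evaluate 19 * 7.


19 * 7 = 2*7 - 19 mod 47
= 14 - 19 mod 47
= -5 mod 47 = 42

42


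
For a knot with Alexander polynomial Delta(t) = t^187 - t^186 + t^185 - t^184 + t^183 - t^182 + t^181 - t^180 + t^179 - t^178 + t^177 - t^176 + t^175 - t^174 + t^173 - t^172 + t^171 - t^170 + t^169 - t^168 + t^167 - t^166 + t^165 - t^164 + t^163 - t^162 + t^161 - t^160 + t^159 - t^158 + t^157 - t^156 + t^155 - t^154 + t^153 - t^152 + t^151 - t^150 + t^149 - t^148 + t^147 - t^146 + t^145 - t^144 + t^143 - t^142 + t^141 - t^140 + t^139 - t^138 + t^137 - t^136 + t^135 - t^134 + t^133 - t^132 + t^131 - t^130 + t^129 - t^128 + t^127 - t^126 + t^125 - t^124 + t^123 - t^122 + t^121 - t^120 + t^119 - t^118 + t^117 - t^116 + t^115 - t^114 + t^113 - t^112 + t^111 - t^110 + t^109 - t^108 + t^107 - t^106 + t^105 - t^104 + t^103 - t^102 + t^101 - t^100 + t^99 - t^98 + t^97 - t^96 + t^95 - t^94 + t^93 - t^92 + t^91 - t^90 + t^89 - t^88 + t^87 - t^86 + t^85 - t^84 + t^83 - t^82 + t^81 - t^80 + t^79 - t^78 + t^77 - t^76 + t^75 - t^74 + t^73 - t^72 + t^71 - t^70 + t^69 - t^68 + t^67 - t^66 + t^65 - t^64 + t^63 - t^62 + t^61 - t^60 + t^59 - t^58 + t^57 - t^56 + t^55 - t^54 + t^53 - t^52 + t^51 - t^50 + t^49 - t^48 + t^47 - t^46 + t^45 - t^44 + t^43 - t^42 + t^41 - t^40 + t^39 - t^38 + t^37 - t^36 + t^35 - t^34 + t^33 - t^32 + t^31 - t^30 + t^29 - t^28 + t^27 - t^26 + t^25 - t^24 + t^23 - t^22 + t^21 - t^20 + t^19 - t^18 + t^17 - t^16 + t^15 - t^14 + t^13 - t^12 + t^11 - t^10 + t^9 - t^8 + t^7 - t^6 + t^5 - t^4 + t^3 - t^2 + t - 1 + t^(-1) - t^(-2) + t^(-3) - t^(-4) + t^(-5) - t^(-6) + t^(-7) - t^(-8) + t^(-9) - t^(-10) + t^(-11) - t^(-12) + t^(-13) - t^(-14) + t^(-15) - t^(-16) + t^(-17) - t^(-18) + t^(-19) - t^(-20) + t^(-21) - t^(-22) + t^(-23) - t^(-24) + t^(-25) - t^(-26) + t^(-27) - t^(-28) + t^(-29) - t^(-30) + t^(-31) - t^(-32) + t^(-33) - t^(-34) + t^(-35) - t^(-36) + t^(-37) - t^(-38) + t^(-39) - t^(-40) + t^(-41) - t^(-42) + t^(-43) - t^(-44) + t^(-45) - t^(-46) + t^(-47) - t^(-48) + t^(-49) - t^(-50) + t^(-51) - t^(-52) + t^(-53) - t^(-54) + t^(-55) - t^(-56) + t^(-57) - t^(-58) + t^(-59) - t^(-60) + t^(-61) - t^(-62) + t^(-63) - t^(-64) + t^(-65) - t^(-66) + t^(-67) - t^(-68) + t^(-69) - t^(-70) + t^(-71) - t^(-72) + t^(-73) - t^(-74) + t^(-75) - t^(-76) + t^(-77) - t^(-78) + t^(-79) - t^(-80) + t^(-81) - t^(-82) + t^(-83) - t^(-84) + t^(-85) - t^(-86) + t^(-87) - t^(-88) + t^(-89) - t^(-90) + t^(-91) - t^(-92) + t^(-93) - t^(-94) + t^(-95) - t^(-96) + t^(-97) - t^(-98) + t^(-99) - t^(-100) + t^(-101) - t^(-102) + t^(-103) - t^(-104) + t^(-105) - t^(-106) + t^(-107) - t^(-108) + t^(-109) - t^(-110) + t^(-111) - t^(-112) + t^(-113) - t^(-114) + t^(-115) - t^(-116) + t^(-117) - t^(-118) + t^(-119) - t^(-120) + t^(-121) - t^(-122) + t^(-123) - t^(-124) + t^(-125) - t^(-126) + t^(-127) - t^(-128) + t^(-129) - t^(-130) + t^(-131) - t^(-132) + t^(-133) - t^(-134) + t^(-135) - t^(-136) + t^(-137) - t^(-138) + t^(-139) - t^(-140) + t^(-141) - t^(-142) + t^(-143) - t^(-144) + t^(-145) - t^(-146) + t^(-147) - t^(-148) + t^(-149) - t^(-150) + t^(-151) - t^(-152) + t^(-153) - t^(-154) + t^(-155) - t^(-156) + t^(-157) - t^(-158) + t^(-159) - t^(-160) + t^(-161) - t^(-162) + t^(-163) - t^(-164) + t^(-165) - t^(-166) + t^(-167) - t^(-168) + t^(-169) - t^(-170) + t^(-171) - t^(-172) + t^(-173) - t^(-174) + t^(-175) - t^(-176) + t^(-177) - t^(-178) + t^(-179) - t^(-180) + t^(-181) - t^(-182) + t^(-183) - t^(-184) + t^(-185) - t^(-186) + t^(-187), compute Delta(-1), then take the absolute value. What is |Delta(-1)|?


Step 1: The polynomial has 375 terms with alternating signs, exponents from 187 down to -187.
Step 2: Substitute t = -1. The i-th term has coefficient (-1)^i and exponent (m-i),
  so its value is (-1)^i * (-1)^(m-i) = (-1)^m = -1 for every i.
Step 3: All 375 terms equal -1, so Delta(-1) = 375 * (-1) = -375
Step 4: |Delta(-1)| = 375

375


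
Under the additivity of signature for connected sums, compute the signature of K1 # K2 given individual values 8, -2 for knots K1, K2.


The signature is additive under connected sum.
signature(K1 # K2) = (8) + (-2)
= 6

6


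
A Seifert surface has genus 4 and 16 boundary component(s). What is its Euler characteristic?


chi = 2 - 2g - b
= 2 - 2*4 - 16
= 2 - 8 - 16 = -22

-22


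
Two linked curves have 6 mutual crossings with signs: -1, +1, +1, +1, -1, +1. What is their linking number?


Step 1: Count positive crossings: 4
Step 2: Count negative crossings: 2
Step 3: Sum of signs = 4 - 2 = 2
Step 4: Linking number = sum/2 = 2/2 = 1

1


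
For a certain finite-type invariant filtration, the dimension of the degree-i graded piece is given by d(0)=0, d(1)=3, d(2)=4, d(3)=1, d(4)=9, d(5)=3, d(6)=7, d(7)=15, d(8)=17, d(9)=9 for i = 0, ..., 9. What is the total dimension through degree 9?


Total dimension = d(0) + d(1) + ... + d(9)
= 0 + 3 + 4 + 1 + 9 + 3 + 7 + 15 + 17 + 9
= 68

68


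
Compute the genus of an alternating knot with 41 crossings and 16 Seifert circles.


For alternating knots, g = (c - s + 1)/2.
= (41 - 16 + 1)/2
= 26/2 = 13

13


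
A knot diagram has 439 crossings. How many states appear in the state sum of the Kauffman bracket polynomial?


Each crossing contributes 2 choices (A-smoothing or B-smoothing).
Total states = 2^439 = 1419606883389857208104148062281258856159455782592418086487285545274686109596480318996466895925319463985864300012238628776434768805888

1419606883389857208104148062281258856159455782592418086487285545274686109596480318996466895925319463985864300012238628776434768805888


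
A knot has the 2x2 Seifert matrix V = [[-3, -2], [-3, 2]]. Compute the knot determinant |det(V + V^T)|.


Step 1: Form V + V^T where V = [[-3, -2], [-3, 2]]
  V^T = [[-3, -3], [-2, 2]]
  V + V^T = [[-6, -5], [-5, 4]]
Step 2: det(V + V^T) = (-6)*4 - (-5)*(-5)
  = -24 - 25 = -49
Step 3: Knot determinant = |det(V + V^T)| = |-49| = 49

49


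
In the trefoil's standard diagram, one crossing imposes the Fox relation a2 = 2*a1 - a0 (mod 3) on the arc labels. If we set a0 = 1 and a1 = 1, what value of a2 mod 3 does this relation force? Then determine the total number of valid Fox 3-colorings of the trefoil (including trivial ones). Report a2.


Step 1: Apply the given crossing relation 2*a1 - a0 - a2 = 0 (mod 3).
  a2 = 2*a1 - a0 mod 3
  a2 = 2*1 - 1 mod 3
  a2 = 2 - 1 mod 3
  a2 = 1 mod 3 = 1
Step 2: The trefoil has determinant 3.
  Number of Fox p-colorings (p prime) is p^2 if p = 3, else p.
  Since p = 3 divides det = 3, the trefoil is 3-colorable.
  (Indeed for p = 3 any choice of a0, a1 extends to a valid coloring; the trial (a0, a1, a2) = (1, 1, 1) satisfies all three crossing relations.)
  Total colorings = 3^2 = 9
Step 3: a2 = 1, total Fox 3-colorings = 9

1


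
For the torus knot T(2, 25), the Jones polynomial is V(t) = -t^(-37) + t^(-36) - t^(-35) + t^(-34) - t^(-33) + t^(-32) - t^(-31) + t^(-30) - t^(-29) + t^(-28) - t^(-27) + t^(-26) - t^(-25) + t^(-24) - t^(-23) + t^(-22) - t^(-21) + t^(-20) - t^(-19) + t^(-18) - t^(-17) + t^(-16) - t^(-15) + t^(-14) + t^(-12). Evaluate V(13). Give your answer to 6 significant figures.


Substituting t = 13 into V(t) = -t^(-37) + t^(-36) - t^(-35) + t^(-34) - t^(-33) + t^(-32) - t^(-31) + t^(-30) - t^(-29) + t^(-28) - t^(-27) + t^(-26) - t^(-25) + t^(-24) - t^(-23) + t^(-22) - t^(-21) + t^(-20) - t^(-19) + t^(-18) - t^(-17) + t^(-16) - t^(-15) + t^(-14) + t^(-12):
  (-)t^(-37) = -6.08269e-42
  (+)t^(-36) = 7.9075e-41
  (-)t^(-35) = -1.02798e-39
  (+)t^(-34) = 1.33637e-38
  (-)t^(-33) = -1.73728e-37
  (+)t^(-32) = 2.25846e-36
  (-)t^(-31) = -2.936e-35
  (+)t^(-30) = 3.8168e-34
  (-)t^(-29) = -4.96184e-33
  (+)t^(-28) = 6.45039e-32
  (-)t^(-27) = -8.38551e-31
  (+)t^(-26) = 1.09012e-29
  (-)t^(-25) = -1.41715e-28
  (+)t^(-24) = 1.8423e-27
  (-)t^(-23) = -2.39499e-26
  (+)t^(-22) = 3.11348e-25
  (-)t^(-21) = -4.04753e-24
  (+)t^(-20) = 5.26178e-23
  (-)t^(-19) = -6.84032e-22
  (+)t^(-18) = 8.89241e-21
  (-)t^(-17) = -1.15601e-19
  (+)t^(-16) = 1.50282e-18
  (-)t^(-15) = -1.95366e-17
  (+)t^(-14) = 2.53976e-16
  (+)t^(-12) = 4.2922e-14
Sum = (-6.08269e-42) + (7.9075e-41) + (-1.02798e-39) + (1.33637e-38) + (-1.73728e-37) + (2.25846e-36) + (-2.936e-35) + (3.8168e-34) + (-4.96184e-33) + (6.45039e-32) + (-8.38551e-31) + (1.09012e-29) + (-1.41715e-28) + (1.8423e-27) + (-2.39499e-26) + (3.11348e-25) + (-4.04753e-24) + (5.26178e-23) + (-6.84032e-22) + (8.89241e-21) + (-1.15601e-19) + (1.50282e-18) + (-1.95366e-17) + (2.53976e-16) + (4.2922e-14)
= 4.315781749e-14
Rounded to 6 significant figures: 4.31578e-14

4.31578e-14


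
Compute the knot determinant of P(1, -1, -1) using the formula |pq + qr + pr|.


Step 1: Compute pq + qr + pr.
pq = 1*(-1) = -1
qr = (-1)*(-1) = 1
pr = 1*(-1) = -1
pq + qr + pr = -1 + 1 + (-1) = -1
Step 2: Take absolute value.
det(P(1,-1,-1)) = |-1| = 1

1


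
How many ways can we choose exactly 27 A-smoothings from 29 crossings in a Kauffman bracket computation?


We choose which 27 of 29 crossings get A-smoothings.
C(29, 27) = 29! / (27! * 2!)
= 406

406


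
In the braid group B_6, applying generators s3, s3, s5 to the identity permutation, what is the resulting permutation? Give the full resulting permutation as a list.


Starting with identity [1, 2, 3, 4, 5, 6].
Apply generators in sequence:
  After s3: [1, 2, 4, 3, 5, 6]
  After s3: [1, 2, 3, 4, 5, 6]
  After s5: [1, 2, 3, 4, 6, 5]
Final permutation: [1, 2, 3, 4, 6, 5]

[1, 2, 3, 4, 6, 5]


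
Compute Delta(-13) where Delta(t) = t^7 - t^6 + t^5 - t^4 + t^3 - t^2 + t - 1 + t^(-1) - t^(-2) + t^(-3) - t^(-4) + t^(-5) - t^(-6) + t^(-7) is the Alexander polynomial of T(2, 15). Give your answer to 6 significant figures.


Substituting t = -13 into Delta(t) = t^7 - t^6 + t^5 - t^4 + t^3 - t^2 + t - 1 + t^(-1) - t^(-2) + t^(-3) - t^(-4) + t^(-5) - t^(-6) + t^(-7):
Term values: (-62748517) + (-4826809) + (-371293) + (-28561) + (-2197) + (-169) + (-13) + (-1) + (-0.0769231) + (-0.00591716) + (-0.000455166) + (-3.50128e-05) + (-2.69329e-06) + (-2.07176e-07) + (-1.59366e-08)
Sum = -67977560.08
Rounded to 6 significant figures: -6.79776e+07

-6.79776e+07


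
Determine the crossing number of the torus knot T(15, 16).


For a torus knot T(p, q) with gcd(p,q)=1,
the crossing number is min(p*(q-1), q*(p-1)).
p*(q-1) = 15*15 = 225
q*(p-1) = 16*14 = 224
min(225, 224) = 224

224


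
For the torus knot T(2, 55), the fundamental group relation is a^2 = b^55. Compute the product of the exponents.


The relation is a^2 = b^55.
Product of exponents = 2 * 55
= 110

110
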